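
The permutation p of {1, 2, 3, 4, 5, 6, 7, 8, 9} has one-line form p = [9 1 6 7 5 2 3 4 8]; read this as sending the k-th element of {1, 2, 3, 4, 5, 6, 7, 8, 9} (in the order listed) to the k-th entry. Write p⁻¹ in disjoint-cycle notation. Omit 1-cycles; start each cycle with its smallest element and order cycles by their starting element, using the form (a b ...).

First write p in disjoint cycles: (1 9 8 4 7 3 6 2).
The inverse reverses every cycle; in canonical form, p⁻¹ = (1 2 6 3 7 4 8 9).

(1 2 6 3 7 4 8 9)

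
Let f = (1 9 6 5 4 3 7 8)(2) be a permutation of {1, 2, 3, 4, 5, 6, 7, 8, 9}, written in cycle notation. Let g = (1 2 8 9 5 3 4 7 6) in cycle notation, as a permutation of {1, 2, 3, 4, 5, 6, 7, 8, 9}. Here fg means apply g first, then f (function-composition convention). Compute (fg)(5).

g(5) = 3, then f(3) = 7; composing gives (fg)(5) = 7.

7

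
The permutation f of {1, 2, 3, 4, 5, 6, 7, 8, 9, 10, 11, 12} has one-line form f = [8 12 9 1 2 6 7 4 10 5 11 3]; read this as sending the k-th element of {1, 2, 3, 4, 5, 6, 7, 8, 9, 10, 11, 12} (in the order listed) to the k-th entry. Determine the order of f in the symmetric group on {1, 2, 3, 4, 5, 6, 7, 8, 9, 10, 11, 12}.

The disjoint-cycle form of f has cycle lengths 6, 3, 1, 1, 1.
Since disjoint cycles commute, ord(f) = lcm(6, 3) = 6.

6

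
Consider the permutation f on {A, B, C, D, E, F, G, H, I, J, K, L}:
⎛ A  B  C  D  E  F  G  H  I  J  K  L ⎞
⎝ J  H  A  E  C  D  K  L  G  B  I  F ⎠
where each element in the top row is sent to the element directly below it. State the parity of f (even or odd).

even

In disjoint-cycle form the cycle lengths are 9, 3.
A cycle is odd iff its length is even; f has 0 even-length cycles, so sgn(f) = (−1)^0 and f is even.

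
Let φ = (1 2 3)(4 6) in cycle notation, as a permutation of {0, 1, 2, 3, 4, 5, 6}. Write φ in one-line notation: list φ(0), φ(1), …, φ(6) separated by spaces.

Image by image: 0→0, 1→2, 2→3, 3→1, 4→6, 5→5, 6→4.
So the one-line form is 0 2 3 1 6 5 4.

0 2 3 1 6 5 4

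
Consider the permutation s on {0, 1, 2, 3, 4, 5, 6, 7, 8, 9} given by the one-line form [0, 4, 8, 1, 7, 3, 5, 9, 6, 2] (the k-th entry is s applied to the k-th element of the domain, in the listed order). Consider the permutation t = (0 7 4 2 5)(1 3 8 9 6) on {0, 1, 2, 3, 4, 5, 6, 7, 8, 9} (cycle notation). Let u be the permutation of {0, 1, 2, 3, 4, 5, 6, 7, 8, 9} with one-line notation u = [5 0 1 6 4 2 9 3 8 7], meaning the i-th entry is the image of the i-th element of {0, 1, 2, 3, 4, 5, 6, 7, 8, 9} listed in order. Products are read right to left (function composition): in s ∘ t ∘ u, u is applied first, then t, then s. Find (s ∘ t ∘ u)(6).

5

Apply the permutations in order: u(6) = 9, then t(9) = 6, then s(6) = 5. So (s ∘ t ∘ u)(6) = 5.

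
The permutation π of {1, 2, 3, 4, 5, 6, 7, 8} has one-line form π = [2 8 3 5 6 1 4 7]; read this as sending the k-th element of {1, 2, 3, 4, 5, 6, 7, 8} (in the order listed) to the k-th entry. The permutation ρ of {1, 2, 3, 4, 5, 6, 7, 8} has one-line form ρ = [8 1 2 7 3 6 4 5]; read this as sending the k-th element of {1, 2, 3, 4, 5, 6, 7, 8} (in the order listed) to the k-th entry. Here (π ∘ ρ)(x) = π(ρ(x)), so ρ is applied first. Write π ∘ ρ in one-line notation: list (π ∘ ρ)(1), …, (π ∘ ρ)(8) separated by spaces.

For each element, apply ρ then π: 1 → 8 → 7; 2 → 1 → 2; 3 → 2 → 8; 4 → 7 → 4; 5 → 3 → 3; 6 → 6 → 1; 7 → 4 → 5; 8 → 5 → 6.
Collecting the images, π ∘ ρ = [7 2 8 4 3 1 5 6].

7 2 8 4 3 1 5 6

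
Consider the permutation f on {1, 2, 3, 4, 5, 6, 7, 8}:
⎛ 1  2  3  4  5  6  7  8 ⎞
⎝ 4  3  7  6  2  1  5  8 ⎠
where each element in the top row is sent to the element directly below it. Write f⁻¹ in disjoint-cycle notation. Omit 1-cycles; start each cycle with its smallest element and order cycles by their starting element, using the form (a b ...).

(1 6 4)(2 5 7 3)

First write f in disjoint cycles: (1 4 6)(2 3 7 5).
The inverse reverses every cycle; in canonical form, f⁻¹ = (1 6 4)(2 5 7 3).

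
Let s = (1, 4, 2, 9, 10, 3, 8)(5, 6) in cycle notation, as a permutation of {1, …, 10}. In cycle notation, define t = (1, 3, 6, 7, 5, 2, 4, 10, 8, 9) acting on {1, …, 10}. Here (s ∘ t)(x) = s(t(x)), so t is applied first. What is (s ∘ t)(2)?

First apply t: t(2) = 4, then s(4) = 2. Thus (s ∘ t)(2) = 2.

2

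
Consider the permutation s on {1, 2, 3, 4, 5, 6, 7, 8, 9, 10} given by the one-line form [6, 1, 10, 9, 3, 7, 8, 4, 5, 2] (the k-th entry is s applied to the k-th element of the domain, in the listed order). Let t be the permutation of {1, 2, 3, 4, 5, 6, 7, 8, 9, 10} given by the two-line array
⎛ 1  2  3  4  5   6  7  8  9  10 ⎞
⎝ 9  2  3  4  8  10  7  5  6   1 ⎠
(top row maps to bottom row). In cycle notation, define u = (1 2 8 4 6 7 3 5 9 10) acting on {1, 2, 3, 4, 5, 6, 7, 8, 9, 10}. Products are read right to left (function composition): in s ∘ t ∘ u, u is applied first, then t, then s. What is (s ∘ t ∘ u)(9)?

(s ∘ t ∘ u)(9) = s(t(u(9))). u(9) = 10, then t(10) = 1, then s(1) = 6, so the result is 6.

6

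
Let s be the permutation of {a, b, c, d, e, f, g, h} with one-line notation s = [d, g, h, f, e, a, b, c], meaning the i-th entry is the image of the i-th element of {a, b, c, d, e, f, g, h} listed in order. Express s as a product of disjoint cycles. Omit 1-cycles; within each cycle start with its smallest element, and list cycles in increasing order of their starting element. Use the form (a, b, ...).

(a, d, f)(b, g)(c, h)

Iterating s from a gives a → d → f → a; that is the 3-cycle (a, d, f).
Continuing from each remaining unvisited element yields (a, d, f)(b, g)(c, h).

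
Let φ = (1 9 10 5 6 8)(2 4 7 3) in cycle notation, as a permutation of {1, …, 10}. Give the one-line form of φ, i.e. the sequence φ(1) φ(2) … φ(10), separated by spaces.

Image by image: 1→9, 2→4, 3→2, 4→7, 5→6, 6→8, 7→3, 8→1, 9→10, 10→5.
Listing these in domain order gives 9 4 2 7 6 8 3 1 10 5.

9 4 2 7 6 8 3 1 10 5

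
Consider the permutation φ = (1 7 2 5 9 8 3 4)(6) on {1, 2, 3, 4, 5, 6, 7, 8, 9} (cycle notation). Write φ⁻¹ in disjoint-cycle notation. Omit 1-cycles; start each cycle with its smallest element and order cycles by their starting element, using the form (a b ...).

(1 4 3 8 9 5 2 7)

The inverse reverses each cycle.
After reversing and putting each cycle's least element first, φ⁻¹ = (1 4 3 8 9 5 2 7).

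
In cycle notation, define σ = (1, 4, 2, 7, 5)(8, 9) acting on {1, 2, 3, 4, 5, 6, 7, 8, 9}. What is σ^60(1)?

1

1 lies in the 5-cycle (1, 4, 2, 7, 5).
Since the cycle has length 5, σ^60 acts on it the same as σ^0 (60 mod 5 = 0).
So σ^60(1) = 1.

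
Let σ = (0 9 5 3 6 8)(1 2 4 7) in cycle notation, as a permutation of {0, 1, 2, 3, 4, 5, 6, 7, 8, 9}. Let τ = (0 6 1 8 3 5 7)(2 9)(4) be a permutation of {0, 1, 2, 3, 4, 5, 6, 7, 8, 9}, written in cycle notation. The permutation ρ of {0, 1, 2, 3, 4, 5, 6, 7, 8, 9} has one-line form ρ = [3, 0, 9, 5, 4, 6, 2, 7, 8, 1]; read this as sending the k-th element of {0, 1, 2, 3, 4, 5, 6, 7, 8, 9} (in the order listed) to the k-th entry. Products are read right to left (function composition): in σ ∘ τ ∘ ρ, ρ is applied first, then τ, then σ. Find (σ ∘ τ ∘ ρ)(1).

8

Apply the permutations in order: ρ(1) = 0, then τ(0) = 6, then σ(6) = 8. So (σ ∘ τ ∘ ρ)(1) = 8.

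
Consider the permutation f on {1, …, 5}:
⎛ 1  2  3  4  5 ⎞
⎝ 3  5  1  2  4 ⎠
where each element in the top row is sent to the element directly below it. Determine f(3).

The entry below 3 in the array is 1, so f(3) = 1.

1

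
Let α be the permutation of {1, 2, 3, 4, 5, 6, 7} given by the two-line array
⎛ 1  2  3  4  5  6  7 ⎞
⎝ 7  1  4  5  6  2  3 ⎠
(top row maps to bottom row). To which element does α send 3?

4

The entry below 3 in the array is 4, so α(3) = 4.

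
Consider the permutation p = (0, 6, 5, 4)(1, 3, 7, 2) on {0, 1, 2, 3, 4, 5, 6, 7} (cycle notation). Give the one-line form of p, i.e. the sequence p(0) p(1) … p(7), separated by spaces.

6 3 1 7 0 4 5 2

Reading each image from the cycles: 0↦6, 1↦3, 2↦1, 3↦7, 4↦0, 5↦4, 6↦5, 7↦2.
Listing these in domain order gives 6 3 1 7 0 4 5 2.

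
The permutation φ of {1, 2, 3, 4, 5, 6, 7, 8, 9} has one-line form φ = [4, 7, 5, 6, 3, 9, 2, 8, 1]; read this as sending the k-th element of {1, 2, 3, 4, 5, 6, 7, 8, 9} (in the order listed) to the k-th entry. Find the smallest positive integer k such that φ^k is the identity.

4

Writing φ as disjoint cycles, the cycle lengths are 4, 2, 2, 1.
The order is lcm(4, 2, 2) = 4.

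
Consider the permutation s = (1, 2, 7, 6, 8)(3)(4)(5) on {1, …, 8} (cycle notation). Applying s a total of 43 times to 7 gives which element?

7 lies in the 5-cycle (1, 2, 7, 6, 8).
Powers repeat with period 5 on this cycle, and 43 mod 5 = 3, so s^43(7) = s^3(7).
Advancing 3 steps from 7: 7 → 6 → 8 → 1.

1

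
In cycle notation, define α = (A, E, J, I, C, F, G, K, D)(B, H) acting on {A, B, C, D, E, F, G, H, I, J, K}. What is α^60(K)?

C

K lies in the 9-cycle (A, E, J, I, C, F, G, K, D).
Powers repeat with period 9 on this cycle, and 60 mod 9 = 6, so α^60(K) = α^6(K).
Advancing 6 steps from K: K → D → A → E → J → I → C.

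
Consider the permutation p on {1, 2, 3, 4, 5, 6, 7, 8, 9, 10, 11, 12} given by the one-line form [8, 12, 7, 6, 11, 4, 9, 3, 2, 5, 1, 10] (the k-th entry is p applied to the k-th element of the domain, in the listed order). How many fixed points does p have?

0

No element satisfies p(x) = x, so there are 0 fixed points.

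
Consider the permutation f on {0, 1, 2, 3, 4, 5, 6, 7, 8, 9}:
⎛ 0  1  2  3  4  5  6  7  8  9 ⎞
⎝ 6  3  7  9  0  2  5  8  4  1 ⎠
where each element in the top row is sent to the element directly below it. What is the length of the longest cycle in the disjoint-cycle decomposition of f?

Decomposing into disjoint cycles gives (0, 6, 5, 2, 7, 8, 4)(1, 3, 9); the longest has length 7.

7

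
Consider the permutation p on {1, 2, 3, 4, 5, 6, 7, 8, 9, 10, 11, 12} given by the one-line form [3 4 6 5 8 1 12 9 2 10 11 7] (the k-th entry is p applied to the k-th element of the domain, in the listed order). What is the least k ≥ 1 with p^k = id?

Decomposing into disjoint cycles gives cycle lengths 5, 3, 2, 1, 1.
The order of p is the least common multiple of its cycle lengths: lcm(5, 3, 2) = 30.

30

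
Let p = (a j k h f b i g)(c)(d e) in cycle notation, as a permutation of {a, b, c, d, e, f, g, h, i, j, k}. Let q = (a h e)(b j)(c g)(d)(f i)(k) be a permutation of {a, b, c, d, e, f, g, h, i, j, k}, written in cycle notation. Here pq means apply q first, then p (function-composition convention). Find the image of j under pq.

i

(pq)(j) = p(q(j)). q(j) = b, then p(b) = i. So (pq)(j) = i.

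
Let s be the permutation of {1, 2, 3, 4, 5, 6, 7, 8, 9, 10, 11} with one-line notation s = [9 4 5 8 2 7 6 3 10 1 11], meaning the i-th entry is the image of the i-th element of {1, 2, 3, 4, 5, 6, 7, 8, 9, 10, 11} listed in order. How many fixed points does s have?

1

The fixed points (elements with s(x) = x) are {11}, so there is 1.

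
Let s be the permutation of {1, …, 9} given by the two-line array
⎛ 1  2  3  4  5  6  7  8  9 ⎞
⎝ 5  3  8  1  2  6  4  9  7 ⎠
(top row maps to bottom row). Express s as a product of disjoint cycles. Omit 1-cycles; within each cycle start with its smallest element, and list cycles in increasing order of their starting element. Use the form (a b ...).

From 1: 1 → 5 → 2 → 3 → 8 → 9 → 7 → 4 → 1, closing the cycle (1 5 2 3 8 9 7 4).
Repeating from the next unused element and collecting all non-trivial cycles gives (1 5 2 3 8 9 7 4).

(1 5 2 3 8 9 7 4)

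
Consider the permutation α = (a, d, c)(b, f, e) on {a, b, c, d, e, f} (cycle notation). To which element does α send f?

e

f appears in (b, f, e); the next entry (wrapping around) is e.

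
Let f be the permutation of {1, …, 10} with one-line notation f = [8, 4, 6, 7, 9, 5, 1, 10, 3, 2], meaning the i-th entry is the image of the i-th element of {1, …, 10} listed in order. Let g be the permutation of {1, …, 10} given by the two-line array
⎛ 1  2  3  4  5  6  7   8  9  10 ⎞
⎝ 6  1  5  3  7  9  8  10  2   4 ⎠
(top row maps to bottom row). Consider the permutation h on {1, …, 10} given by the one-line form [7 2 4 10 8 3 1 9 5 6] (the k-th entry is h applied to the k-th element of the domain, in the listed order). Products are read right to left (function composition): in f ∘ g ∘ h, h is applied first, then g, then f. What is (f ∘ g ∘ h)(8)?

4

Apply the permutations in order: h(8) = 9, then g(9) = 2, then f(2) = 4. So (f ∘ g ∘ h)(8) = 4.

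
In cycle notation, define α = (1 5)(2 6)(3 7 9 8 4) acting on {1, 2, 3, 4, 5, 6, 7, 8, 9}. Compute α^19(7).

7 lies in the 5-cycle (3 7 9 8 4).
Since the cycle has length 5, α^19 acts on it the same as α^4 (19 mod 5 = 4).
Stepping 4 places around the cycle: 7 → 9 → 8 → 4 → 3.

3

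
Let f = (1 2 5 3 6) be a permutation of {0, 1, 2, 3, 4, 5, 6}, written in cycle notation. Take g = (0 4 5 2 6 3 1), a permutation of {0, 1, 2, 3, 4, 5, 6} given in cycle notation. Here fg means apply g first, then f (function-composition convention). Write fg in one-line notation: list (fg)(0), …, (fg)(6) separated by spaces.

Chase each element through g then f: 0 → 4 → 4; 1 → 0 → 0; 2 → 6 → 1; 3 → 1 → 2; 4 → 5 → 3; 5 → 2 → 5; 6 → 3 → 6.
Collecting the images, fg = [4 0 1 2 3 5 6].

4 0 1 2 3 5 6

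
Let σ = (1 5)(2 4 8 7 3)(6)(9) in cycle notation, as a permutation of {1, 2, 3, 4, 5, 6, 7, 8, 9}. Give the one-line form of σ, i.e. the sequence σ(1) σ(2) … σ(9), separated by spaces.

5 4 2 8 1 6 3 7 9

Each element maps to the next entry in its cycle (wrapping to the front): 1→5, 2→4, 3→2, 4→8, 5→1, 6→6, 7→3, 8→7, 9→9.
Listing these in domain order gives 5 4 2 8 1 6 3 7 9.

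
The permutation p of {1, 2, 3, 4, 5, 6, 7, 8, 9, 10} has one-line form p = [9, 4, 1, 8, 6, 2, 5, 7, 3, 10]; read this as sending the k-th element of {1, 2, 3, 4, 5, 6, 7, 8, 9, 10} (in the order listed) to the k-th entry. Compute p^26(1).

3

Tracing 1 → 9 → … returns to 1 after 3 steps, so 1 lies in a 3-cycle (1, 9, 3).
Since the cycle has length 3, p^26 acts on it the same as p^2 (26 mod 3 = 2).
Stepping 2 places around the cycle: 1 → 9 → 3.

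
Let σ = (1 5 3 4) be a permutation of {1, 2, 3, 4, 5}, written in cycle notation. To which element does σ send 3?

In the cycle (1 5 3 4), 3 is followed by 4, so σ(3) = 4.

4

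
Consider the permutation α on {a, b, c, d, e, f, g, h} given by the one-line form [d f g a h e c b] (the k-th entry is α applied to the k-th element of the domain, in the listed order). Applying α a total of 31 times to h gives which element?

e

Tracing h → b → … returns to h after 4 steps, so h lies in a 4-cycle (b f e h).
On a 4-cycle, α^4 is the identity, so α^31 = α^3 there (31 ≡ 3 mod 4).
Advancing 3 steps from h: h → b → f → e.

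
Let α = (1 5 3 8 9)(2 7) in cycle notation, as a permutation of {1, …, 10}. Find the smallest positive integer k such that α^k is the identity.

10

The disjoint cycles have lengths 5, 2, 1, 1, 1.
Since disjoint cycles commute, ord(α) = lcm(5, 2) = 10.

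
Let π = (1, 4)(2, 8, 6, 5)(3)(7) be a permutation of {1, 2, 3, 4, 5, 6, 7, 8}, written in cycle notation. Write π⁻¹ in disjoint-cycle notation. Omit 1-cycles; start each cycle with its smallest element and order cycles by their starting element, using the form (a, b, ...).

(1, 4)(2, 5, 6, 8)

The inverse reverses each cycle.
After reversing and putting each cycle's least element first, π⁻¹ = (1, 4)(2, 5, 6, 8).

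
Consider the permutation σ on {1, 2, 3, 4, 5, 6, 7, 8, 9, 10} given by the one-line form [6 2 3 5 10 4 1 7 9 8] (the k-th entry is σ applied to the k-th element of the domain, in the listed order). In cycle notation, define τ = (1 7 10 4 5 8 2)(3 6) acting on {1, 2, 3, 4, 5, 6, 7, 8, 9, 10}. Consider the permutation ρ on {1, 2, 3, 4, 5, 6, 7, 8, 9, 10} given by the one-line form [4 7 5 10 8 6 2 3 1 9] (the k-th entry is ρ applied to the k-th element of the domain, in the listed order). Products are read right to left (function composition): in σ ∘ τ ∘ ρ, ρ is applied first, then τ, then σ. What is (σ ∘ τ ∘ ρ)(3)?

Apply the permutations in order: ρ(3) = 5, then τ(5) = 8, then σ(8) = 7. So (σ ∘ τ ∘ ρ)(3) = 7.

7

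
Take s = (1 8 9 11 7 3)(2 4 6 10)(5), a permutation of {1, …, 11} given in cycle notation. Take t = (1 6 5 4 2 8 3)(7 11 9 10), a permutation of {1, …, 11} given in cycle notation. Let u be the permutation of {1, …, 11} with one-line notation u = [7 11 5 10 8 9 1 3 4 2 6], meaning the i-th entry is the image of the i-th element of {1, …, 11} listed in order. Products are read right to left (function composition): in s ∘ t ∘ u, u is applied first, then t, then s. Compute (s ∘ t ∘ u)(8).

(s ∘ t ∘ u)(8) = s(t(u(8))). u(8) = 3, then t(3) = 1, then s(1) = 8, so the result is 8.

8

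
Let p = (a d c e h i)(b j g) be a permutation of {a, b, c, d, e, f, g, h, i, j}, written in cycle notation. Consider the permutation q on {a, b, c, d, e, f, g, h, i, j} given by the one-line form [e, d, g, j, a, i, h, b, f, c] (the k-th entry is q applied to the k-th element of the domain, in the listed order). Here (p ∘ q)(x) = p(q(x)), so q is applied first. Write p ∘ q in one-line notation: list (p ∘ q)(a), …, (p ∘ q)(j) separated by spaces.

Chase each element through q then p: a → e → h; b → d → c; c → g → b; d → j → g; e → a → d; f → i → a; g → h → i; h → b → j; i → f → f; j → c → e.
Collecting the images, p ∘ q = [h c b g d a i j f e].

h c b g d a i j f e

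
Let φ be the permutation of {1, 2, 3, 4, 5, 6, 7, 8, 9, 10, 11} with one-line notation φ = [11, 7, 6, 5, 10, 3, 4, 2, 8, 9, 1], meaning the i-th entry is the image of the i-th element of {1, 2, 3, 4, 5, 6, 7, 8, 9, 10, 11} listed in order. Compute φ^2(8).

7

Tracing 8 → 2 → … returns to 8 after 7 steps, so 8 lies in a 7-cycle (2 7 4 5 10 9 8).
Advancing 2 steps from 8: 8 → 2 → 7.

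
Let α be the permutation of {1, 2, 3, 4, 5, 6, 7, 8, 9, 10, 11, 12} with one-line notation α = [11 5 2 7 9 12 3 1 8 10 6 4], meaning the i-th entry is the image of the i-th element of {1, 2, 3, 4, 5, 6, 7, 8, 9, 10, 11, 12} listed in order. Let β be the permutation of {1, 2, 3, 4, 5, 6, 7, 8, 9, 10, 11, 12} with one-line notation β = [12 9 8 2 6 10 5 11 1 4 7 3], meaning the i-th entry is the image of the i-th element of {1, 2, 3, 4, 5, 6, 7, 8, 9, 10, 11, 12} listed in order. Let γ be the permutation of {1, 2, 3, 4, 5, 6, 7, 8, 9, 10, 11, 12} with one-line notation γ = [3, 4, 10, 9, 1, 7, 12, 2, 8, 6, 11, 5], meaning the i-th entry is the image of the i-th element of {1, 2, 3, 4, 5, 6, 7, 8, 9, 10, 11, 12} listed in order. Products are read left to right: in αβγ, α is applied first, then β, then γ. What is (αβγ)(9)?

(αβγ)(9) = γ(β(α(9))). α(9) = 8, then β(8) = 11, then γ(11) = 11, so the result is 11.

11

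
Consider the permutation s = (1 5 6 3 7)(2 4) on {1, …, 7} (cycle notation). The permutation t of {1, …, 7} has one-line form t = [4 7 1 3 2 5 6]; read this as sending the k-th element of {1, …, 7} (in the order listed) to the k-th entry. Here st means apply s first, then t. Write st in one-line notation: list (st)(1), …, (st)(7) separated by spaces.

2 3 6 7 5 1 4

Chase each element through s then t: 1 → 5 → 2; 2 → 4 → 3; 3 → 7 → 6; 4 → 2 → 7; 5 → 6 → 5; 6 → 3 → 1; 7 → 1 → 4.
Collecting the images, st = [2 3 6 7 5 1 4].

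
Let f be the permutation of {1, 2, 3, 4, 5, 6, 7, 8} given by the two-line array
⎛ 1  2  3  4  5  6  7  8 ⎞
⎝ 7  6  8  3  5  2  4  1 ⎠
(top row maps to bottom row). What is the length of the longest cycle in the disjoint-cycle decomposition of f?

Decomposing into disjoint cycles gives (1 7 4 3 8)(2 6); the longest has length 5.

5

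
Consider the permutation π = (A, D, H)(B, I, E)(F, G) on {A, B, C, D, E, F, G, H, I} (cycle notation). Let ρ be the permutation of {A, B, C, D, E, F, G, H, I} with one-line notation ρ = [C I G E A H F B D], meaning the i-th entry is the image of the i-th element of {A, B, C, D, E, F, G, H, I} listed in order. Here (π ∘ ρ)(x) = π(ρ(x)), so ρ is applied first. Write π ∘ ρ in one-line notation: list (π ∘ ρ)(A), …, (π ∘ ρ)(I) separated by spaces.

(π ∘ ρ)(x) = π(ρ(x)). Computing each image: π(ρ(A)) = π(C) = C, π(ρ(B)) = π(I) = E, π(ρ(C)) = π(G) = F, π(ρ(D)) = π(E) = B, π(ρ(E)) = π(A) = D, π(ρ(F)) = π(H) = A, π(ρ(G)) = π(F) = G, π(ρ(H)) = π(B) = I, π(ρ(I)) = π(D) = H.
Hence π ∘ ρ = [C E F B D A G I H].

C E F B D A G I H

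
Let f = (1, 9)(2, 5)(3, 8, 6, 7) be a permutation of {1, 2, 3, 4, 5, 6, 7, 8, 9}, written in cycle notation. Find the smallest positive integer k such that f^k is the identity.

The disjoint cycles have lengths 4, 2, 2, 1.
The order is lcm(4, 2, 2) = 4.

4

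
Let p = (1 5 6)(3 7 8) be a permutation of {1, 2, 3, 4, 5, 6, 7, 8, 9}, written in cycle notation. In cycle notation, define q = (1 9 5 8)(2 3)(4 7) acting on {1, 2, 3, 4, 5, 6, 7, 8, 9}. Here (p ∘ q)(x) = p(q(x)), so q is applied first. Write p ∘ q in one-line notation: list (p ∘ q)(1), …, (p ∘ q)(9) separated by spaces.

9 7 2 8 3 1 4 5 6

(p ∘ q)(x) = p(q(x)). Computing each image: p(q(1)) = p(9) = 9, p(q(2)) = p(3) = 7, p(q(3)) = p(2) = 2, p(q(4)) = p(7) = 8, p(q(5)) = p(8) = 3, p(q(6)) = p(6) = 1, p(q(7)) = p(4) = 4, p(q(8)) = p(1) = 5, p(q(9)) = p(5) = 6.
Hence p ∘ q = [9 7 2 8 3 1 4 5 6].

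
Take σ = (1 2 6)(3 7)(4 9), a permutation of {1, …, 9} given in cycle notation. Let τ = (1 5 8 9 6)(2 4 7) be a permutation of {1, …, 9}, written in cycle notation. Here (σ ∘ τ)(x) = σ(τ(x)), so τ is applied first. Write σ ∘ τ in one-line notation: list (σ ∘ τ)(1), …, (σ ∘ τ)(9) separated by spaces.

For each element, apply τ then σ: 1 → 5 → 5; 2 → 4 → 9; 3 → 3 → 7; 4 → 7 → 3; 5 → 8 → 8; 6 → 1 → 2; 7 → 2 → 6; 8 → 9 → 4; 9 → 6 → 1.
Collecting the images, σ ∘ τ = [5 9 7 3 8 2 6 4 1].

5 9 7 3 8 2 6 4 1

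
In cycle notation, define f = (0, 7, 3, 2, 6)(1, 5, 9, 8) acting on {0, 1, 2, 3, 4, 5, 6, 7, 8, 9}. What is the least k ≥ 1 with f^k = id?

20

The disjoint cycles have lengths 5, 4, 1.
Since disjoint cycles commute, ord(f) = lcm(5, 4) = 20.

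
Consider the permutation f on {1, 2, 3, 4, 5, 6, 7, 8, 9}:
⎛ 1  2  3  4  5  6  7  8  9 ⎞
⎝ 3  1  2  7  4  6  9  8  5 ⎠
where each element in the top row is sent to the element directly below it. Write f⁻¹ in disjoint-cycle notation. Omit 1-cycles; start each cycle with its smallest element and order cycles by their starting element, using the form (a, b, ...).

First write f in disjoint cycles: (1, 3, 2)(4, 7, 9, 5).
Reversing each cycle (and rotating so the smallest element leads) gives f⁻¹ = (1, 2, 3)(4, 5, 9, 7).

(1, 2, 3)(4, 5, 9, 7)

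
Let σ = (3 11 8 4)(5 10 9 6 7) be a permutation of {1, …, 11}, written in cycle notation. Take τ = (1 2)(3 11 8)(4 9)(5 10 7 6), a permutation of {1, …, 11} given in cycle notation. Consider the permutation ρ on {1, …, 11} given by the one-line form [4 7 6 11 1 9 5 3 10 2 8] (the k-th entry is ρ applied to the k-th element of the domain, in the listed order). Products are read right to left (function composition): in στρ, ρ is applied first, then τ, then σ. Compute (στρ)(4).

Chase 4: ρ(4) = 11; τ(11) = 8; σ(8) = 4. Hence (στρ)(4) = 4.

4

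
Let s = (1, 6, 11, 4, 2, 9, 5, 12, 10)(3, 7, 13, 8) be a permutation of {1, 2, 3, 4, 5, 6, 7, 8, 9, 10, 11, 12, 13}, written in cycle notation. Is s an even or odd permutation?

The cycle lengths are 9, 4.
A cycle of length ℓ contributes ℓ−1 transpositions, so s is a product of 8 + 3 = 11 transpositions — odd.

odd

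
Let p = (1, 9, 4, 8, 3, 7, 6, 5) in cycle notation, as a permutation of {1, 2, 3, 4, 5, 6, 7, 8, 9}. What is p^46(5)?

7

5 lies in the 8-cycle (1, 9, 4, 8, 3, 7, 6, 5).
Since the cycle has length 8, p^46 acts on it the same as p^6 (46 mod 8 = 6).
Stepping 6 places around the cycle: 5 → 1 → 9 → 4 → 8 → 3 → 7.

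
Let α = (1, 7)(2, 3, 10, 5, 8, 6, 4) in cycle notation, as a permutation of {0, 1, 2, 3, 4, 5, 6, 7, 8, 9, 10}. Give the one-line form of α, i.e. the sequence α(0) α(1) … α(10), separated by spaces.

Reading each image from the cycles: 0→0, 1→7, 2→3, 3→10, 4→2, 5→8, 6→4, 7→1, 8→6, 9→9, 10→5.
So the one-line form is 0 7 3 10 2 8 4 1 6 9 5.

0 7 3 10 2 8 4 1 6 9 5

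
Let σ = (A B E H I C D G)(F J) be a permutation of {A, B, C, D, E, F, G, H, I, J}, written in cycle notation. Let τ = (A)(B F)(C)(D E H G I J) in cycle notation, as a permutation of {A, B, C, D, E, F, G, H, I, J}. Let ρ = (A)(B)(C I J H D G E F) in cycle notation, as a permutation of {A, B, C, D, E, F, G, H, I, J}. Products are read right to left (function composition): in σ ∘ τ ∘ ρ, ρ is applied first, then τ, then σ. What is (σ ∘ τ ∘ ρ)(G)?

Apply the permutations in order: ρ(G) = E, then τ(E) = H, then σ(H) = I. So (σ ∘ τ ∘ ρ)(G) = I.

I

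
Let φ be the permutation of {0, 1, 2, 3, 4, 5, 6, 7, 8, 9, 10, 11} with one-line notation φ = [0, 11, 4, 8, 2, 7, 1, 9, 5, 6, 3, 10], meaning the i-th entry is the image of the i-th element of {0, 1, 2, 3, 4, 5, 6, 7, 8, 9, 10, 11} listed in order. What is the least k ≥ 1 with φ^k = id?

Writing φ as disjoint cycles, the cycle lengths are 9, 2, 1.
The order of φ is the least common multiple of its cycle lengths: lcm(9, 2) = 18.

18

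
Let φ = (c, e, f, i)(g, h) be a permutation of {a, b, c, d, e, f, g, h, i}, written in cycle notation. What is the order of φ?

4

The disjoint cycles have lengths 4, 2, 1, 1, 1.
The order is lcm(4, 2) = 4.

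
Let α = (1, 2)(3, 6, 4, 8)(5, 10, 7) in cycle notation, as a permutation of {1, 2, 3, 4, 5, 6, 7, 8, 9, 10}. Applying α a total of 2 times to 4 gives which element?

4 lies in the 4-cycle (3, 6, 4, 8).
Advancing 2 steps from 4: 4 → 8 → 3.

3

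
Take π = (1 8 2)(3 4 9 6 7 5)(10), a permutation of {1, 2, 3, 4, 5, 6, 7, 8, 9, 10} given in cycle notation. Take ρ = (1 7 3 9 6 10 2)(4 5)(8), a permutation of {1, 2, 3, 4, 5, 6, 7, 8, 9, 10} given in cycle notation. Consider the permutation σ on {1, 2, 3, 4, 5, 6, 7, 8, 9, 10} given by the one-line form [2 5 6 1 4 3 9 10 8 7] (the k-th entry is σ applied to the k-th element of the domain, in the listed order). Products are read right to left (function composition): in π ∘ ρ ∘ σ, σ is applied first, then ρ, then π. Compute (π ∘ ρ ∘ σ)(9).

2

(π ∘ ρ ∘ σ)(9) = π(ρ(σ(9))). σ(9) = 8, then ρ(8) = 8, then π(8) = 2, so the result is 2.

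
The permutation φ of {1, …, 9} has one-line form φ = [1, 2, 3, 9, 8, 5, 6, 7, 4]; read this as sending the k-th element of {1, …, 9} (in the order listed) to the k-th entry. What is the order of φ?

The disjoint-cycle form of φ has cycle lengths 4, 2, 1, 1, 1.
The order is lcm(4, 2) = 4.

4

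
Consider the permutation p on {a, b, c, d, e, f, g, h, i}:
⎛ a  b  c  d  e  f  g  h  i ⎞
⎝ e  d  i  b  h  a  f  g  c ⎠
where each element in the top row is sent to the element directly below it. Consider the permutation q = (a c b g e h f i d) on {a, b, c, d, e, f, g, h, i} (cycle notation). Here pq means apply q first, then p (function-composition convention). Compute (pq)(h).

First apply q: q(h) = f, then p(f) = a. Thus (pq)(h) = a.

a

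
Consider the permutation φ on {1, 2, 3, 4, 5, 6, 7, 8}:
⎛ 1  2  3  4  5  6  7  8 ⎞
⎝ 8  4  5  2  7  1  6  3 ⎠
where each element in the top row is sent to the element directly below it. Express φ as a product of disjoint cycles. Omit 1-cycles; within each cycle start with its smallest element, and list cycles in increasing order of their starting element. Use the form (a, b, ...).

(1, 8, 3, 5, 7, 6)(2, 4)

Start at 1 and follow images: 1 → 8 → 3 → 5 → 7 → 6 → 1, giving the cycle (1, 8, 3, 5, 7, 6).
Continuing from each remaining unvisited element yields (1, 8, 3, 5, 7, 6)(2, 4).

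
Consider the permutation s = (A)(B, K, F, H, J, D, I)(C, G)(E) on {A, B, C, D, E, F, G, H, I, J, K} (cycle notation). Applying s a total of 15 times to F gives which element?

H

F lies in the 7-cycle (B, K, F, H, J, D, I).
Powers repeat with period 7 on this cycle, and 15 mod 7 = 1, so s^15(F) = s^1(F).
Stepping 1 place around the cycle: F → H.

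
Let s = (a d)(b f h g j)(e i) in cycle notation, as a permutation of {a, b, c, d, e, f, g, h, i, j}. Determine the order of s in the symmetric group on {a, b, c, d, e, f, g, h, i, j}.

The cycle type of s is (5, 2, 2, 1).
Since disjoint cycles commute, ord(s) = lcm(5, 2, 2) = 10.

10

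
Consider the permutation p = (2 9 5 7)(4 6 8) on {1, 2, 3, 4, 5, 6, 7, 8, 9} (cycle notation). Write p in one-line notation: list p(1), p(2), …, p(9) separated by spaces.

1 9 3 6 7 8 2 4 5

Each element maps to the next entry in its cycle (wrapping to the front): 1↦1, 2↦9, 3↦3, 4↦6, 5↦7, 6↦8, 7↦2, 8↦4, 9↦5.
So the one-line form is 1 9 3 6 7 8 2 4 5.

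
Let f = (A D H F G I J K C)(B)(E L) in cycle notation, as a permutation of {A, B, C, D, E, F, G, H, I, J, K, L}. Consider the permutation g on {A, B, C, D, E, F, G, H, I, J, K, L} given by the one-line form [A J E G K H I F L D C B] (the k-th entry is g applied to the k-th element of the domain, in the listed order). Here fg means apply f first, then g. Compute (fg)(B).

First apply f: f(B) = B, then g(B) = J. Thus (fg)(B) = J.

J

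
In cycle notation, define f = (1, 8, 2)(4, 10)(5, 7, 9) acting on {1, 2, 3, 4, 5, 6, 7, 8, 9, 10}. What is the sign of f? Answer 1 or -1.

-1

The cycle lengths are 3, 3, 2, 1, 1.
A cycle is odd iff its length is even; f has 1 even-length cycle, so sgn(f) = (−1)^1 and f is odd.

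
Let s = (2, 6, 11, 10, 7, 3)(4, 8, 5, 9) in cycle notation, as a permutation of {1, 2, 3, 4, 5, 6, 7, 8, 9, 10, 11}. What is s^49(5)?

9

5 lies in the 4-cycle (4, 8, 5, 9).
Powers repeat with period 4 on this cycle, and 49 mod 4 = 1, so s^49(5) = s^1(5).
Advancing 1 step from 5: 5 → 9.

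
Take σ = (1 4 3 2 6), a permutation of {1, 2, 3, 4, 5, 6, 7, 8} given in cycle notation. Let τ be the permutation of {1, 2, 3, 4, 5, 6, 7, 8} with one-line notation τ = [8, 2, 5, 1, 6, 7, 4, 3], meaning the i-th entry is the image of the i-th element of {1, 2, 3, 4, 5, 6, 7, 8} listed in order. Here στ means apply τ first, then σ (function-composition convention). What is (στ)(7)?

3

First apply τ: τ(7) = 4, then σ(4) = 3. Thus (στ)(7) = 3.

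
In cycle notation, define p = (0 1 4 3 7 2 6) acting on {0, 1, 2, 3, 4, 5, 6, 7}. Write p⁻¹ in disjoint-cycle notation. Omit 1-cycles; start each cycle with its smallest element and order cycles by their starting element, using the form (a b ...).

(0 6 2 7 3 4 1)

The inverse reverses each cycle.
After reversing and putting each cycle's least element first, p⁻¹ = (0 6 2 7 3 4 1).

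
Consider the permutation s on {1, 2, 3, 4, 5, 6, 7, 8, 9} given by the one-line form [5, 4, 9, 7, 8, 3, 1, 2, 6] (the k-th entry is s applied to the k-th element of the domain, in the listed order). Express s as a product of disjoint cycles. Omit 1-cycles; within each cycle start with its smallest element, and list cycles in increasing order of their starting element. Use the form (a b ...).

Iterating s from 1 gives 1 → 5 → 8 → 2 → 4 → 7 → 1; that is the 6-cycle (1 5 8 2 4 7).
Continuing from each remaining unvisited element yields (1 5 8 2 4 7)(3 9 6).

(1 5 8 2 4 7)(3 9 6)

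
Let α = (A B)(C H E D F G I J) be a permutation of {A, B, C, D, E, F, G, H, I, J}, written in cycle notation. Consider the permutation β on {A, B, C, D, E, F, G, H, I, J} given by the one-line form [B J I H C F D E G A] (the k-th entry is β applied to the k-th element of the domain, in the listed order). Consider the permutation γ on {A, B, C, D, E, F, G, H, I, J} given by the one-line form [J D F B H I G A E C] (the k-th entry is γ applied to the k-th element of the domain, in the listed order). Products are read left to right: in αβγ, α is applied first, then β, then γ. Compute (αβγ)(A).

C

(αβγ)(A) = γ(β(α(A))). α(A) = B, then β(B) = J, then γ(J) = C, so the result is C.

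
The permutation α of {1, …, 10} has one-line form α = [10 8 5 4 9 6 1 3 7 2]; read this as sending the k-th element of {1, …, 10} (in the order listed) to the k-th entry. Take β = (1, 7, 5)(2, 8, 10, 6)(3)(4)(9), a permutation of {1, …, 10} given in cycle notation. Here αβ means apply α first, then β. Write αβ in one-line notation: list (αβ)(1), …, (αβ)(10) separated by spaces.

6 10 1 4 9 2 7 3 5 8

(αβ)(x) = β(α(x)). Computing each image: β(α(1)) = β(10) = 6, β(α(2)) = β(8) = 10, β(α(3)) = β(5) = 1, β(α(4)) = β(4) = 4, β(α(5)) = β(9) = 9, β(α(6)) = β(6) = 2, β(α(7)) = β(1) = 7, β(α(8)) = β(3) = 3, β(α(9)) = β(7) = 5, β(α(10)) = β(2) = 8.
Hence αβ = [6 10 1 4 9 2 7 3 5 8].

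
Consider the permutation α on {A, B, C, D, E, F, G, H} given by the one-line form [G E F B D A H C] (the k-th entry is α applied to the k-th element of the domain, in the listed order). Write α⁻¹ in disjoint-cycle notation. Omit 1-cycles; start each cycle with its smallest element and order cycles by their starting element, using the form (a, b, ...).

First write α in disjoint cycles: (A, G, H, C, F)(B, E, D).
Reversing each cycle (and rotating so the smallest element leads) gives α⁻¹ = (A, F, C, H, G)(B, D, E).

(A, F, C, H, G)(B, D, E)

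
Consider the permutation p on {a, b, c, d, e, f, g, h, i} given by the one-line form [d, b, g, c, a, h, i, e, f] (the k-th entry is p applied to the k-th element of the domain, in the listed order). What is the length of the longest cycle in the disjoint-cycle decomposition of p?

8

Decomposing into disjoint cycles gives (a d c g i f h e); the longest has length 8.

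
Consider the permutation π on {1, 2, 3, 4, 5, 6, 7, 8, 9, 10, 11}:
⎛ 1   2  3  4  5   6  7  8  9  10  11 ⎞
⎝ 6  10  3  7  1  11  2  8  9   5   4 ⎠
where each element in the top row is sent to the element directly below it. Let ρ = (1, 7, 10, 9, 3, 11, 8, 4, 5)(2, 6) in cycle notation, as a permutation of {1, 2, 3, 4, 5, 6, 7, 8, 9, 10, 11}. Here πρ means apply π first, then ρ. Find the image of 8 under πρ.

π(8) = 8, then ρ(8) = 4; composing gives (πρ)(8) = 4.

4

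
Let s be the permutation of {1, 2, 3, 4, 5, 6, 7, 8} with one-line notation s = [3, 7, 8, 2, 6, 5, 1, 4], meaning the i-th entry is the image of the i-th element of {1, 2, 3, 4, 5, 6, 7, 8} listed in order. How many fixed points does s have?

0

No element satisfies s(x) = x, so there are 0 fixed points.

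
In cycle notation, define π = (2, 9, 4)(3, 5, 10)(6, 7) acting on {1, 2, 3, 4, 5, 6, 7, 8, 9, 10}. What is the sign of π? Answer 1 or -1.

The cycle lengths are 3, 3, 2, 1, 1.
A cycle is odd iff its length is even; π has 1 even-length cycle, so sgn(π) = (−1)^1 and π is odd.

-1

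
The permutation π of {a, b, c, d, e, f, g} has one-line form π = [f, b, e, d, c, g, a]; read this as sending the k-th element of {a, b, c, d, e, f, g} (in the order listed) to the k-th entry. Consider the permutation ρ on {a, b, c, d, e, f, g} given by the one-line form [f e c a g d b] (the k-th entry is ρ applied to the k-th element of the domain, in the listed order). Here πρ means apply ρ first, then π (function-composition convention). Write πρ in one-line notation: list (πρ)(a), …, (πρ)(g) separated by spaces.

g c e f a d b

(πρ)(x) = π(ρ(x)). Computing each image: π(ρ(a)) = π(f) = g, π(ρ(b)) = π(e) = c, π(ρ(c)) = π(c) = e, π(ρ(d)) = π(a) = f, π(ρ(e)) = π(g) = a, π(ρ(f)) = π(d) = d, π(ρ(g)) = π(b) = b.
Hence πρ = [g c e f a d b].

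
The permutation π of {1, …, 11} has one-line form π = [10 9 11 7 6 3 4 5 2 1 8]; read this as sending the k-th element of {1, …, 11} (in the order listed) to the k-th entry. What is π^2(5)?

Tracing 5 → 6 → … returns to 5 after 5 steps, so 5 lies in a 5-cycle (3 11 8 5 6).
Advancing 2 steps from 5: 5 → 6 → 3.

3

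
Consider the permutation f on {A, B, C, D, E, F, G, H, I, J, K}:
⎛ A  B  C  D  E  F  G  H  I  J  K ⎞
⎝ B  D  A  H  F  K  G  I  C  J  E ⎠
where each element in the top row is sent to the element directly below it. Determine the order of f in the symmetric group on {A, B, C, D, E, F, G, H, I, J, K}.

The disjoint-cycle form of f has cycle lengths 6, 3, 1, 1.
The order is lcm(6, 3) = 6.

6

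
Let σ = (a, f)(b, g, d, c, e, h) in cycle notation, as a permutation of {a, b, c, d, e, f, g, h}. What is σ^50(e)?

e lies in the 6-cycle (b, g, d, c, e, h).
Powers repeat with period 6 on this cycle, and 50 mod 6 = 2, so σ^50(e) = σ^2(e).
Advancing 2 steps from e: e → h → b.

b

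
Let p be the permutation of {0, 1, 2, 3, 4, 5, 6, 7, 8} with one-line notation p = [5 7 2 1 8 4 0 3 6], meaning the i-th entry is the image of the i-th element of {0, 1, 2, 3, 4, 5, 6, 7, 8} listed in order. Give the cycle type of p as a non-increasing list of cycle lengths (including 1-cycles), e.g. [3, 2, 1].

[5, 3, 1]

The disjoint cycles are (0, 5, 4, 8, 6)(1, 7, 3)(2), with lengths 5, 3, 1 in non-increasing order.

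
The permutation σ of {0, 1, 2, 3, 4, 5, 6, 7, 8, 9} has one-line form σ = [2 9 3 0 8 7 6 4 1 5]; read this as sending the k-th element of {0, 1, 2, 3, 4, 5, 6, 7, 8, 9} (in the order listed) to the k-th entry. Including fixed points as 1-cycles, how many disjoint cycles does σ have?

3

The cycle decomposition is (0, 2, 3)(1, 9, 5, 7, 4, 8)(6), which has 3 cycles (counting 1-cycles).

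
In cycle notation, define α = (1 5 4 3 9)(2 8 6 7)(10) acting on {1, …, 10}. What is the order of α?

20

The disjoint cycles have lengths 5, 4, 1.
Since disjoint cycles commute, ord(α) = lcm(5, 4) = 20.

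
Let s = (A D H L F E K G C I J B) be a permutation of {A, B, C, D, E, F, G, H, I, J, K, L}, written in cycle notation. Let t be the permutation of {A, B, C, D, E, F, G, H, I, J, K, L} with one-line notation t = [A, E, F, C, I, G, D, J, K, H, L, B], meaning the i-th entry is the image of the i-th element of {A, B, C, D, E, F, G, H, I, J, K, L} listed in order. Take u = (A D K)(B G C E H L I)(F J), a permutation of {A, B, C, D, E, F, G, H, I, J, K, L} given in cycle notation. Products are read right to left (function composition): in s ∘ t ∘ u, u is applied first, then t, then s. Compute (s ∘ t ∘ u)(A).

(s ∘ t ∘ u)(A) = s(t(u(A))). u(A) = D, then t(D) = C, then s(C) = I, so the result is I.

I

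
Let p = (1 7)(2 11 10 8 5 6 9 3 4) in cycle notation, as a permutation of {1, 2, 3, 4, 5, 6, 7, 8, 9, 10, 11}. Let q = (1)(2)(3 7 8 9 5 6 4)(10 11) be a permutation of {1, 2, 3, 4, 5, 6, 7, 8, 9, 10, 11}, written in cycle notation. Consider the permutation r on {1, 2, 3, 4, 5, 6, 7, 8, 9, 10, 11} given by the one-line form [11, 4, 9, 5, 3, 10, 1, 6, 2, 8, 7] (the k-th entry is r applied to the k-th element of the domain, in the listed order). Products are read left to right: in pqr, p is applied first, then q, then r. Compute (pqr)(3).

Chase 3: p(3) = 4; q(4) = 3; r(3) = 9. Hence (pqr)(3) = 9.

9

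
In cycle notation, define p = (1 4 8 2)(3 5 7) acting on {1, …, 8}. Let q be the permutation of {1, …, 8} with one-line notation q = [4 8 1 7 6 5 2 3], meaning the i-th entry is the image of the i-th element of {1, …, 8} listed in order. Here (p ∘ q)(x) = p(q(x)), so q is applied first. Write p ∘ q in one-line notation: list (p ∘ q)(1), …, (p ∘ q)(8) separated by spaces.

8 2 4 3 6 7 1 5

Chase each element through q then p: 1 → 4 → 8; 2 → 8 → 2; 3 → 1 → 4; 4 → 7 → 3; 5 → 6 → 6; 6 → 5 → 7; 7 → 2 → 1; 8 → 3 → 5.
Collecting the images, p ∘ q = [8 2 4 3 6 7 1 5].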